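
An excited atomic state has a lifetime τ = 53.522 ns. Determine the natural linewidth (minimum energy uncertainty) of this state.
6.149 neV

Using the energy-time uncertainty principle:
ΔEΔt ≥ ℏ/2

The lifetime τ represents the time uncertainty Δt.
The natural linewidth (minimum energy uncertainty) is:

ΔE = ℏ/(2τ)
ΔE = (1.055e-34 J·s) / (2 × 5.352e-08 s)
ΔE = 9.852e-28 J = 6.149 neV

This natural linewidth limits the precision of spectroscopic measurements.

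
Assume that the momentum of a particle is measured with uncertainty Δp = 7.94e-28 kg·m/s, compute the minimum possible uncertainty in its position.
66.409 nm

Using the Heisenberg uncertainty principle:
ΔxΔp ≥ ℏ/2

The minimum uncertainty in position is:
Δx_min = ℏ/(2Δp)
Δx_min = (1.055e-34 J·s) / (2 × 7.940e-28 kg·m/s)
Δx_min = 6.641e-08 m = 66.409 nm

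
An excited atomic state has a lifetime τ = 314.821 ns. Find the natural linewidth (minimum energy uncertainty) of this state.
1.045 neV

Using the energy-time uncertainty principle:
ΔEΔt ≥ ℏ/2

The lifetime τ represents the time uncertainty Δt.
The natural linewidth (minimum energy uncertainty) is:

ΔE = ℏ/(2τ)
ΔE = (1.055e-34 J·s) / (2 × 3.148e-07 s)
ΔE = 1.675e-28 J = 1.045 neV

This natural linewidth limits the precision of spectroscopic measurements.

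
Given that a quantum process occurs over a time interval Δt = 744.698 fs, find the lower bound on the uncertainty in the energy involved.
441.932 μeV

Using the energy-time uncertainty principle:
ΔEΔt ≥ ℏ/2

The minimum uncertainty in energy is:
ΔE_min = ℏ/(2Δt)
ΔE_min = (1.055e-34 J·s) / (2 × 7.447e-13 s)
ΔE_min = 7.081e-23 J = 441.932 μeV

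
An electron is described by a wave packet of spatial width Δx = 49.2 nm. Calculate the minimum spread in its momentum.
1.072 × 10^-27 kg·m/s

For a wave packet, the spatial width Δx and momentum spread Δp are related by the uncertainty principle:
ΔxΔp ≥ ℏ/2

The minimum momentum spread is:
Δp_min = ℏ/(2Δx)
Δp_min = (1.055e-34 J·s) / (2 × 4.920e-08 m)
Δp_min = 1.072e-27 kg·m/s

A wave packet cannot have both a well-defined position and well-defined momentum.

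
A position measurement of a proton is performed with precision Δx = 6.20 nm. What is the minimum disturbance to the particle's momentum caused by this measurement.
8.505 × 10^-27 kg·m/s

The uncertainty principle implies that measuring position disturbs momentum:
ΔxΔp ≥ ℏ/2

When we measure position with precision Δx, we necessarily introduce a momentum uncertainty:
Δp ≥ ℏ/(2Δx)
Δp_min = (1.055e-34 J·s) / (2 × 6.200e-09 m)
Δp_min = 8.505e-27 kg·m/s

The more precisely we measure position, the greater the momentum disturbance.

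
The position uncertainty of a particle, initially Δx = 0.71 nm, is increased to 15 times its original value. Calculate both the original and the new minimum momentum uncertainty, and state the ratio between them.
Original Δp_min = 7.427 × 10^-26 kg·m/s; new Δp'_min = 4.951 × 10^-27 kg·m/s; ratio Δp'_min/Δp_min = 1/15.

From the uncertainty principle ΔxΔp ≥ ℏ/2, the minimum momentum uncertainty is Δp_min = ℏ/(2Δx).

Original (Δx = 0.71 nm = 7.100e-10 m):
Δp_min = (1.055e-34 J·s)/(2 × 7.100e-10 m) = 7.427e-26 kg·m/s

When Δx → 15Δx:
Δp'_min = ℏ/(2 × 15Δx) = (1/15) × ℏ/(2Δx) = (1/15) × Δp_min
Δp'_min = 1/15 × 7.427e-26 kg·m/s = 4.951e-27 kg·m/s

Since Δp_min ∝ 1/Δx, when Δx is increased to 15 times its original value, Δp_min decreases to 1/15 of its original value.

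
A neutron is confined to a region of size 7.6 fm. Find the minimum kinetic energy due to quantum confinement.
89.687 keV

Using the uncertainty principle:

1. Position uncertainty: Δx ≈ 7.600e-15 m
2. Minimum momentum uncertainty: Δp = ℏ/(2Δx) = 6.938e-21 kg·m/s
3. Minimum kinetic energy:
   KE = (Δp)²/(2m) = (6.938e-21)²/(2 × 1.675e-27 kg)
   KE = 1.437e-14 J = 89.687 keV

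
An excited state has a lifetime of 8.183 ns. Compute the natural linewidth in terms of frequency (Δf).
9.725 MHz

Using the energy-time uncertainty principle and E = hf:
ΔEΔt ≥ ℏ/2
hΔf·Δt ≥ ℏ/2

The minimum frequency uncertainty is:
Δf = ℏ/(2hτ) = 1/(4πτ)
Δf = 1/(4π × 8.183e-09 s)
Δf = 9.725e+06 Hz = 9.725 MHz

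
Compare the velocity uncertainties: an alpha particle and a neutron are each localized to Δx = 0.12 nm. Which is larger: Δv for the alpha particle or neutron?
The neutron has the larger minimum velocity uncertainty, by a ratio of 4.0.

For both particles, Δp_min = ℏ/(2Δx) = 4.394e-25 kg·m/s (same for both).

The velocity uncertainty is Δv = Δp/m:
- alpha particle: Δv = 4.394e-25 / 6.645e-27 = 6.613e+01 m/s = 66.129 m/s
- neutron: Δv = 4.394e-25 / 1.675e-27 = 2.623e+02 m/s = 262.343 m/s

Ratio: 2.623e+02 / 6.613e+01 = 4.0

The lighter particle has larger velocity uncertainty because Δv ∝ 1/m.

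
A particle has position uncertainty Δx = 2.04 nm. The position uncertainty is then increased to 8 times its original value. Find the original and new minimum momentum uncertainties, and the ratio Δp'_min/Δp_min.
Original Δp_min = 2.585 × 10^-26 kg·m/s; new Δp'_min = 3.231 × 10^-27 kg·m/s; ratio Δp'_min/Δp_min = 1/8.

From the uncertainty principle ΔxΔp ≥ ℏ/2, the minimum momentum uncertainty is Δp_min = ℏ/(2Δx).

Original (Δx = 2.04 nm = 2.040e-09 m):
Δp_min = (1.055e-34 J·s)/(2 × 2.040e-09 m) = 2.585e-26 kg·m/s

When Δx → 8Δx:
Δp'_min = ℏ/(2 × 8Δx) = (1/8) × ℏ/(2Δx) = (1/8) × Δp_min
Δp'_min = 1/8 × 2.585e-26 kg·m/s = 3.231e-27 kg·m/s

Since Δp_min ∝ 1/Δx, when Δx is increased to 8 times its original value, Δp_min decreases to 1/8 of its original value.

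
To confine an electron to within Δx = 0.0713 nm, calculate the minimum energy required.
1.874 eV

Localizing a particle requires giving it sufficient momentum uncertainty:

1. From uncertainty principle: Δp ≥ ℏ/(2Δx)
   Δp_min = (1.055e-34 J·s) / (2 × 7.130e-11 m)
   Δp_min = 7.395e-25 kg·m/s

2. This momentum uncertainty corresponds to kinetic energy:
   KE ≈ (Δp)²/(2m) = (7.395e-25)²/(2 × 9.109e-31 kg)
   KE = 3.002e-19 J = 1.874 eV

Tighter localization requires more energy.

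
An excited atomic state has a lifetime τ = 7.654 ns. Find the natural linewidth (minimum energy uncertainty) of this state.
42.998 neV

Using the energy-time uncertainty principle:
ΔEΔt ≥ ℏ/2

The lifetime τ represents the time uncertainty Δt.
The natural linewidth (minimum energy uncertainty) is:

ΔE = ℏ/(2τ)
ΔE = (1.055e-34 J·s) / (2 × 7.654e-09 s)
ΔE = 6.889e-27 J = 42.998 neV

This natural linewidth limits the precision of spectroscopic measurements.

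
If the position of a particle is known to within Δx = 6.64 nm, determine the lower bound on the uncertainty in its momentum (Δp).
7.941 × 10^-27 kg·m/s

Using the Heisenberg uncertainty principle:
ΔxΔp ≥ ℏ/2

The minimum uncertainty in momentum is:
Δp_min = ℏ/(2Δx)
Δp_min = (1.055e-34 J·s) / (2 × 6.640e-09 m)
Δp_min = 7.941e-27 kg·m/s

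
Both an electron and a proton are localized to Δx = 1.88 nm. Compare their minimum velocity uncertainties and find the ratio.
The electron has the larger minimum velocity uncertainty, by a ratio of 1836.2.

For both particles, Δp_min = ℏ/(2Δx) = 2.805e-26 kg·m/s (same for both).

The velocity uncertainty is Δv = Δp/m:
- electron: Δv = 2.805e-26 / 9.109e-31 = 3.079e+04 m/s = 30.789 km/s
- proton: Δv = 2.805e-26 / 1.673e-27 = 1.677e+01 m/s = 16.768 m/s

Ratio: 3.079e+04 / 1.677e+01 = 1836.2

The lighter particle has larger velocity uncertainty because Δv ∝ 1/m.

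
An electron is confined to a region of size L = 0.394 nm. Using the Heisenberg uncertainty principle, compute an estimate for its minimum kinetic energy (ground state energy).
61.358 meV

Using the uncertainty principle to estimate ground state energy:

1. The position uncertainty is approximately the confinement size:
   Δx ≈ L = 3.940e-10 m

2. From ΔxΔp ≥ ℏ/2, the minimum momentum uncertainty is:
   Δp ≈ ℏ/(2L) = 1.338e-25 kg·m/s

3. The kinetic energy is approximately:
   KE ≈ (Δp)²/(2m) = (1.338e-25)²/(2 × 9.109e-31 kg)
   KE ≈ 9.831e-21 J = 61.358 meV

This is an order-of-magnitude estimate of the ground state energy.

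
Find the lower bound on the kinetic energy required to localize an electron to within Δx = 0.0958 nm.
1.038 eV

Localizing a particle requires giving it sufficient momentum uncertainty:

1. From uncertainty principle: Δp ≥ ℏ/(2Δx)
   Δp_min = (1.055e-34 J·s) / (2 × 9.580e-11 m)
   Δp_min = 5.504e-25 kg·m/s

2. This momentum uncertainty corresponds to kinetic energy:
   KE ≈ (Δp)²/(2m) = (5.504e-25)²/(2 × 9.109e-31 kg)
   KE = 1.663e-19 J = 1.038 eV

Tighter localization requires more energy.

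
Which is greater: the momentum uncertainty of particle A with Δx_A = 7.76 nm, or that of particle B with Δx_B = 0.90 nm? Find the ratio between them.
Particle B has the larger minimum momentum uncertainty, by a factor of 8.62.

For each particle, the minimum momentum uncertainty is Δp_min = ℏ/(2Δx):

Particle A: Δp_A = ℏ/(2×7.760e-09 m) = 6.795e-27 kg·m/s
Particle B: Δp_B = ℏ/(2×9.000e-10 m) = 5.859e-26 kg·m/s

Ratio: Δp_B/Δp_A = 8.62

Since Δp_min ∝ 1/Δx, the particle with smaller position uncertainty (B) has larger momentum uncertainty.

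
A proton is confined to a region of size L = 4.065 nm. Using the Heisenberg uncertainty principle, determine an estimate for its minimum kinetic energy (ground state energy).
313.930 neV

Using the uncertainty principle to estimate ground state energy:

1. The position uncertainty is approximately the confinement size:
   Δx ≈ L = 4.065e-09 m

2. From ΔxΔp ≥ ℏ/2, the minimum momentum uncertainty is:
   Δp ≈ ℏ/(2L) = 1.297e-26 kg·m/s

3. The kinetic energy is approximately:
   KE ≈ (Δp)²/(2m) = (1.297e-26)²/(2 × 1.673e-27 kg)
   KE ≈ 5.030e-26 J = 313.930 neV

This is an order-of-magnitude estimate of the ground state energy.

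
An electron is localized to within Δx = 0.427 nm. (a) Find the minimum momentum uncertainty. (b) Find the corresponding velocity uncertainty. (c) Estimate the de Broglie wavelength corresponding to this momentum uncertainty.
(a) Δp_min = 1.235 × 10^-25 kg·m/s
(b) Δv_min = 135.559 km/s
(c) λ_dB = 5.366 nm

Step-by-step:

(a) From the uncertainty principle:
Δp_min = ℏ/(2Δx) = (1.055e-34 J·s)/(2 × 4.270e-10 m) = 1.235e-25 kg·m/s

(b) The velocity uncertainty:
Δv = Δp/m = (1.235e-25 kg·m/s)/(9.109e-31 kg) = 1.356e+05 m/s = 135.559 km/s

(c) The de Broglie wavelength for this momentum:
λ = h/p = (6.626e-34 J·s)/(1.235e-25 kg·m/s) = 5.366e-09 m = 5.366 nm

Note: The de Broglie wavelength is comparable to the localization size, as expected from wave-particle duality.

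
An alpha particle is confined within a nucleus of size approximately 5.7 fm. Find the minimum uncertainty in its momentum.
9.251 × 10^-21 kg·m/s

Using the Heisenberg uncertainty principle:
ΔxΔp ≥ ℏ/2

With Δx ≈ L = 5.700e-15 m (the confinement size):
Δp_min = ℏ/(2Δx)
Δp_min = (1.055e-34 J·s) / (2 × 5.700e-15 m)
Δp_min = 9.251e-21 kg·m/s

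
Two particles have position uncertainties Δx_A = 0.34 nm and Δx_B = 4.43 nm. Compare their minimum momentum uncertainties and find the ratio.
Particle A has the larger minimum momentum uncertainty, by a factor of 13.03.

For each particle, the minimum momentum uncertainty is Δp_min = ℏ/(2Δx):

Particle A: Δp_A = ℏ/(2×3.400e-10 m) = 1.551e-25 kg·m/s
Particle B: Δp_B = ℏ/(2×4.430e-09 m) = 1.190e-26 kg·m/s

Ratio: Δp_A/Δp_B = 13.03

Since Δp_min ∝ 1/Δx, the particle with smaller position uncertainty (A) has larger momentum uncertainty.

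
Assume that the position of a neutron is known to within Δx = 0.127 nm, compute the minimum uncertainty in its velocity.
247.883 m/s

Using the Heisenberg uncertainty principle and Δp = mΔv:
ΔxΔp ≥ ℏ/2
Δx(mΔv) ≥ ℏ/2

The minimum uncertainty in velocity is:
Δv_min = ℏ/(2mΔx)
Δv_min = (1.055e-34 J·s) / (2 × 1.675e-27 kg × 1.270e-10 m)
Δv_min = 2.479e+02 m/s = 247.883 m/s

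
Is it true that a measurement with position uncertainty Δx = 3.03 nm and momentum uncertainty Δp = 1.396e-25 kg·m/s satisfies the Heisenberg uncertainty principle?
Yes, it satisfies the uncertainty principle.

Calculate the product ΔxΔp:
ΔxΔp = (3.030e-09 m) × (1.396e-25 kg·m/s)
ΔxΔp = 4.230e-34 J·s

Compare to the minimum allowed value ℏ/2:
ℏ/2 = 5.273e-35 J·s

Since ΔxΔp = 4.230e-34 J·s ≥ 5.273e-35 J·s = ℏ/2,
the measurement satisfies the uncertainty principle.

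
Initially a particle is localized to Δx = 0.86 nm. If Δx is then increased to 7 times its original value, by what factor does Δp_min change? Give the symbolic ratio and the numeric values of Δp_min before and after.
Original Δp_min = 6.131 × 10^-26 kg·m/s; new Δp'_min = 8.759 × 10^-27 kg·m/s; ratio Δp'_min/Δp_min = 1/7.

From the uncertainty principle ΔxΔp ≥ ℏ/2, the minimum momentum uncertainty is Δp_min = ℏ/(2Δx).

Original (Δx = 0.86 nm = 8.600e-10 m):
Δp_min = (1.055e-34 J·s)/(2 × 8.600e-10 m) = 6.131e-26 kg·m/s

When Δx → 7Δx:
Δp'_min = ℏ/(2 × 7Δx) = (1/7) × ℏ/(2Δx) = (1/7) × Δp_min
Δp'_min = 1/7 × 6.131e-26 kg·m/s = 8.759e-27 kg·m/s

Since Δp_min ∝ 1/Δx, when Δx is increased to 7 times its original value, Δp_min decreases to 1/7 of its original value.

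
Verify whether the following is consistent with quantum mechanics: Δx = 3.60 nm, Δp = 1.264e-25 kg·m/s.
Yes, it satisfies the uncertainty principle.

Calculate the product ΔxΔp:
ΔxΔp = (3.600e-09 m) × (1.264e-25 kg·m/s)
ΔxΔp = 4.550e-34 J·s

Compare to the minimum allowed value ℏ/2:
ℏ/2 = 5.273e-35 J·s

Since ΔxΔp = 4.550e-34 J·s ≥ 5.273e-35 J·s = ℏ/2,
the measurement satisfies the uncertainty principle.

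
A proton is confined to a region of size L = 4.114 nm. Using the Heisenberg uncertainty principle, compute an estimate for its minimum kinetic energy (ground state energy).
306.497 neV

Using the uncertainty principle to estimate ground state energy:

1. The position uncertainty is approximately the confinement size:
   Δx ≈ L = 4.114e-09 m

2. From ΔxΔp ≥ ℏ/2, the minimum momentum uncertainty is:
   Δp ≈ ℏ/(2L) = 1.282e-26 kg·m/s

3. The kinetic energy is approximately:
   KE ≈ (Δp)²/(2m) = (1.282e-26)²/(2 × 1.673e-27 kg)
   KE ≈ 4.911e-26 J = 306.497 neV

This is an order-of-magnitude estimate of the ground state energy.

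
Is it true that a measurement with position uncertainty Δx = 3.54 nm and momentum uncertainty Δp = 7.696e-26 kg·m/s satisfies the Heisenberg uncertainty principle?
Yes, it satisfies the uncertainty principle.

Calculate the product ΔxΔp:
ΔxΔp = (3.540e-09 m) × (7.696e-26 kg·m/s)
ΔxΔp = 2.724e-34 J·s

Compare to the minimum allowed value ℏ/2:
ℏ/2 = 5.273e-35 J·s

Since ΔxΔp = 2.724e-34 J·s ≥ 5.273e-35 J·s = ℏ/2,
the measurement satisfies the uncertainty principle.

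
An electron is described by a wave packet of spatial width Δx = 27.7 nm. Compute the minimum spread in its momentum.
1.904 × 10^-27 kg·m/s

For a wave packet, the spatial width Δx and momentum spread Δp are related by the uncertainty principle:
ΔxΔp ≥ ℏ/2

The minimum momentum spread is:
Δp_min = ℏ/(2Δx)
Δp_min = (1.055e-34 J·s) / (2 × 2.770e-08 m)
Δp_min = 1.904e-27 kg·m/s

A wave packet cannot have both a well-defined position and well-defined momentum.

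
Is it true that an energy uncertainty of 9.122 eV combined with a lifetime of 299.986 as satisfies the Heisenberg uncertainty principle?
Yes, it satisfies the uncertainty relation.

Calculate the product ΔEΔt:
ΔE = 9.122 eV = 1.462e-18 J
ΔEΔt = (1.462e-18 J) × (3.000e-16 s)
ΔEΔt = 4.384e-34 J·s

Compare to the minimum allowed value ℏ/2:
ℏ/2 = 5.273e-35 J·s

Since ΔEΔt = 4.384e-34 J·s ≥ 5.273e-35 J·s = ℏ/2,
this satisfies the uncertainty relation.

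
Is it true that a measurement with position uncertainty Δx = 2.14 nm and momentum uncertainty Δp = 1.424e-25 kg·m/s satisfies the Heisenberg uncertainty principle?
Yes, it satisfies the uncertainty principle.

Calculate the product ΔxΔp:
ΔxΔp = (2.140e-09 m) × (1.424e-25 kg·m/s)
ΔxΔp = 3.047e-34 J·s

Compare to the minimum allowed value ℏ/2:
ℏ/2 = 5.273e-35 J·s

Since ΔxΔp = 3.047e-34 J·s ≥ 5.273e-35 J·s = ℏ/2,
the measurement satisfies the uncertainty principle.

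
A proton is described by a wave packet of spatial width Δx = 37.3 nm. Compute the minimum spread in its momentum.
1.414 × 10^-27 kg·m/s

For a wave packet, the spatial width Δx and momentum spread Δp are related by the uncertainty principle:
ΔxΔp ≥ ℏ/2

The minimum momentum spread is:
Δp_min = ℏ/(2Δx)
Δp_min = (1.055e-34 J·s) / (2 × 3.730e-08 m)
Δp_min = 1.414e-27 kg·m/s

A wave packet cannot have both a well-defined position and well-defined momentum.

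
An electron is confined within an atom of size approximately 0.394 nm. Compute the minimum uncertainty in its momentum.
1.338 × 10^-25 kg·m/s

Using the Heisenberg uncertainty principle:
ΔxΔp ≥ ℏ/2

With Δx ≈ L = 3.940e-10 m (the confinement size):
Δp_min = ℏ/(2Δx)
Δp_min = (1.055e-34 J·s) / (2 × 3.940e-10 m)
Δp_min = 1.338e-25 kg·m/s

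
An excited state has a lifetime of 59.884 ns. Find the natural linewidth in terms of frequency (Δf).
1.329 MHz

Using the energy-time uncertainty principle and E = hf:
ΔEΔt ≥ ℏ/2
hΔf·Δt ≥ ℏ/2

The minimum frequency uncertainty is:
Δf = ℏ/(2hτ) = 1/(4πτ)
Δf = 1/(4π × 5.988e-08 s)
Δf = 1.329e+06 Hz = 1.329 MHz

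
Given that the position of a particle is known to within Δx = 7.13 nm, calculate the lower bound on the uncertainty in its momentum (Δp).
7.395 × 10^-27 kg·m/s

Using the Heisenberg uncertainty principle:
ΔxΔp ≥ ℏ/2

The minimum uncertainty in momentum is:
Δp_min = ℏ/(2Δx)
Δp_min = (1.055e-34 J·s) / (2 × 7.130e-09 m)
Δp_min = 7.395e-27 kg·m/s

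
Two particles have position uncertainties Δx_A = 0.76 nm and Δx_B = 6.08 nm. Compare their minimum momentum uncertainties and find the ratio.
Particle A has the larger minimum momentum uncertainty, by a factor of 8.00.

For each particle, the minimum momentum uncertainty is Δp_min = ℏ/(2Δx):

Particle A: Δp_A = ℏ/(2×7.600e-10 m) = 6.938e-26 kg·m/s
Particle B: Δp_B = ℏ/(2×6.080e-09 m) = 8.672e-27 kg·m/s

Ratio: Δp_A/Δp_B = 8.00

Since Δp_min ∝ 1/Δx, the particle with smaller position uncertainty (A) has larger momentum uncertainty.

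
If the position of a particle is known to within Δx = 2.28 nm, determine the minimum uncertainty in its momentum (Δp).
2.313 × 10^-26 kg·m/s

Using the Heisenberg uncertainty principle:
ΔxΔp ≥ ℏ/2

The minimum uncertainty in momentum is:
Δp_min = ℏ/(2Δx)
Δp_min = (1.055e-34 J·s) / (2 × 2.280e-09 m)
Δp_min = 2.313e-26 kg·m/s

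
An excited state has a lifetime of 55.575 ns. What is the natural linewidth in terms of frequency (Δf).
1.432 MHz

Using the energy-time uncertainty principle and E = hf:
ΔEΔt ≥ ℏ/2
hΔf·Δt ≥ ℏ/2

The minimum frequency uncertainty is:
Δf = ℏ/(2hτ) = 1/(4πτ)
Δf = 1/(4π × 5.557e-08 s)
Δf = 1.432e+06 Hz = 1.432 MHz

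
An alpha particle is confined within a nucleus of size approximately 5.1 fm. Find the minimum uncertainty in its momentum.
1.034 × 10^-20 kg·m/s

Using the Heisenberg uncertainty principle:
ΔxΔp ≥ ℏ/2

With Δx ≈ L = 5.100e-15 m (the confinement size):
Δp_min = ℏ/(2Δx)
Δp_min = (1.055e-34 J·s) / (2 × 5.100e-15 m)
Δp_min = 1.034e-20 kg·m/s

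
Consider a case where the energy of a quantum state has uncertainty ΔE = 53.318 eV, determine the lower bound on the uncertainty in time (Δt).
6.173 as

Using the energy-time uncertainty principle:
ΔEΔt ≥ ℏ/2

The minimum uncertainty in time is:
Δt_min = ℏ/(2ΔE)
Δt_min = (1.055e-34 J·s) / (2 × 8.542e-18 J)
Δt_min = 6.173e-18 s = 6.173 as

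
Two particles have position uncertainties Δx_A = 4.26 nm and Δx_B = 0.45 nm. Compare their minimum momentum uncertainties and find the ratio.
Particle B has the larger minimum momentum uncertainty, by a factor of 9.47.

For each particle, the minimum momentum uncertainty is Δp_min = ℏ/(2Δx):

Particle A: Δp_A = ℏ/(2×4.260e-09 m) = 1.238e-26 kg·m/s
Particle B: Δp_B = ℏ/(2×4.500e-10 m) = 1.172e-25 kg·m/s

Ratio: Δp_B/Δp_A = 9.47

Since Δp_min ∝ 1/Δx, the particle with smaller position uncertainty (B) has larger momentum uncertainty.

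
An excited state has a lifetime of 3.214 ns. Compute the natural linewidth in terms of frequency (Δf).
24.760 MHz

Using the energy-time uncertainty principle and E = hf:
ΔEΔt ≥ ℏ/2
hΔf·Δt ≥ ℏ/2

The minimum frequency uncertainty is:
Δf = ℏ/(2hτ) = 1/(4πτ)
Δf = 1/(4π × 3.214e-09 s)
Δf = 2.476e+07 Hz = 24.760 MHz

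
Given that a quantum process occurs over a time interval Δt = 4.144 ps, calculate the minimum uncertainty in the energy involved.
79.417 μeV

Using the energy-time uncertainty principle:
ΔEΔt ≥ ℏ/2

The minimum uncertainty in energy is:
ΔE_min = ℏ/(2Δt)
ΔE_min = (1.055e-34 J·s) / (2 × 4.144e-12 s)
ΔE_min = 1.272e-23 J = 79.417 μeV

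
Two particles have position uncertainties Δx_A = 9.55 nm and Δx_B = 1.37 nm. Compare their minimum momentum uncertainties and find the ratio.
Particle B has the larger minimum momentum uncertainty, by a factor of 6.97.

For each particle, the minimum momentum uncertainty is Δp_min = ℏ/(2Δx):

Particle A: Δp_A = ℏ/(2×9.550e-09 m) = 5.521e-27 kg·m/s
Particle B: Δp_B = ℏ/(2×1.370e-09 m) = 3.849e-26 kg·m/s

Ratio: Δp_B/Δp_A = 6.97

Since Δp_min ∝ 1/Δx, the particle with smaller position uncertainty (B) has larger momentum uncertainty.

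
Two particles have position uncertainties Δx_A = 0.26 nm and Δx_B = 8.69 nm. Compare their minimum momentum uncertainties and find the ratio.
Particle A has the larger minimum momentum uncertainty, by a factor of 33.42.

For each particle, the minimum momentum uncertainty is Δp_min = ℏ/(2Δx):

Particle A: Δp_A = ℏ/(2×2.600e-10 m) = 2.028e-25 kg·m/s
Particle B: Δp_B = ℏ/(2×8.690e-09 m) = 6.068e-27 kg·m/s

Ratio: Δp_A/Δp_B = 33.42

Since Δp_min ∝ 1/Δx, the particle with smaller position uncertainty (A) has larger momentum uncertainty.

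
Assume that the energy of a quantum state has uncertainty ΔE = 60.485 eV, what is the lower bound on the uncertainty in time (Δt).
5.441 as

Using the energy-time uncertainty principle:
ΔEΔt ≥ ℏ/2

The minimum uncertainty in time is:
Δt_min = ℏ/(2ΔE)
Δt_min = (1.055e-34 J·s) / (2 × 9.691e-18 J)
Δt_min = 5.441e-18 s = 5.441 as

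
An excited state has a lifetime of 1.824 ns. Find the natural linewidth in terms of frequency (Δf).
43.628 MHz

Using the energy-time uncertainty principle and E = hf:
ΔEΔt ≥ ℏ/2
hΔf·Δt ≥ ℏ/2

The minimum frequency uncertainty is:
Δf = ℏ/(2hτ) = 1/(4πτ)
Δf = 1/(4π × 1.824e-09 s)
Δf = 4.363e+07 Hz = 43.628 MHz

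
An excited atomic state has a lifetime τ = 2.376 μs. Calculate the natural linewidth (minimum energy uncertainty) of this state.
138.513 peV

Using the energy-time uncertainty principle:
ΔEΔt ≥ ℏ/2

The lifetime τ represents the time uncertainty Δt.
The natural linewidth (minimum energy uncertainty) is:

ΔE = ℏ/(2τ)
ΔE = (1.055e-34 J·s) / (2 × 2.376e-06 s)
ΔE = 2.219e-29 J = 138.513 peV

This natural linewidth limits the precision of spectroscopic measurements.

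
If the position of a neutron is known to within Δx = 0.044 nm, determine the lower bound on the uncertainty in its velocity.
715.480 m/s

Using the Heisenberg uncertainty principle and Δp = mΔv:
ΔxΔp ≥ ℏ/2
Δx(mΔv) ≥ ℏ/2

The minimum uncertainty in velocity is:
Δv_min = ℏ/(2mΔx)
Δv_min = (1.055e-34 J·s) / (2 × 1.675e-27 kg × 4.400e-11 m)
Δv_min = 7.155e+02 m/s = 715.480 m/s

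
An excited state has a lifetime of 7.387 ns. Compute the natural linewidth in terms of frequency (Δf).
10.773 MHz

Using the energy-time uncertainty principle and E = hf:
ΔEΔt ≥ ℏ/2
hΔf·Δt ≥ ℏ/2

The minimum frequency uncertainty is:
Δf = ℏ/(2hτ) = 1/(4πτ)
Δf = 1/(4π × 7.387e-09 s)
Δf = 1.077e+07 Hz = 10.773 MHz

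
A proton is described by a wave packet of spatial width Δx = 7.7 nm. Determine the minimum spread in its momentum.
6.848 × 10^-27 kg·m/s

For a wave packet, the spatial width Δx and momentum spread Δp are related by the uncertainty principle:
ΔxΔp ≥ ℏ/2

The minimum momentum spread is:
Δp_min = ℏ/(2Δx)
Δp_min = (1.055e-34 J·s) / (2 × 7.700e-09 m)
Δp_min = 6.848e-27 kg·m/s

A wave packet cannot have both a well-defined position and well-defined momentum.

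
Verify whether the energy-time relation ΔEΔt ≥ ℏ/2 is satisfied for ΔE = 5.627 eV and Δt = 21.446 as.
No, it violates the uncertainty relation.

Calculate the product ΔEΔt:
ΔE = 5.627 eV = 9.015e-19 J
ΔEΔt = (9.015e-19 J) × (2.145e-17 s)
ΔEΔt = 1.933e-35 J·s

Compare to the minimum allowed value ℏ/2:
ℏ/2 = 5.273e-35 J·s

Since ΔEΔt = 1.933e-35 J·s < 5.273e-35 J·s = ℏ/2,
this violates the uncertainty relation.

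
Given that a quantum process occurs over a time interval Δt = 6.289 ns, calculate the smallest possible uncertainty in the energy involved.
52.330 neV

Using the energy-time uncertainty principle:
ΔEΔt ≥ ℏ/2

The minimum uncertainty in energy is:
ΔE_min = ℏ/(2Δt)
ΔE_min = (1.055e-34 J·s) / (2 × 6.289e-09 s)
ΔE_min = 8.384e-27 J = 52.330 neV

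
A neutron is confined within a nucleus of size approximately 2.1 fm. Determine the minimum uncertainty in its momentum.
2.511 × 10^-20 kg·m/s

Using the Heisenberg uncertainty principle:
ΔxΔp ≥ ℏ/2

With Δx ≈ L = 2.100e-15 m (the confinement size):
Δp_min = ℏ/(2Δx)
Δp_min = (1.055e-34 J·s) / (2 × 2.100e-15 m)
Δp_min = 2.511e-20 kg·m/s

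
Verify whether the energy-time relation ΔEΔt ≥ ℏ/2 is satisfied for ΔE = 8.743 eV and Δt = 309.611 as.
Yes, it satisfies the uncertainty relation.

Calculate the product ΔEΔt:
ΔE = 8.743 eV = 1.401e-18 J
ΔEΔt = (1.401e-18 J) × (3.096e-16 s)
ΔEΔt = 4.337e-34 J·s

Compare to the minimum allowed value ℏ/2:
ℏ/2 = 5.273e-35 J·s

Since ΔEΔt = 4.337e-34 J·s ≥ 5.273e-35 J·s = ℏ/2,
this satisfies the uncertainty relation.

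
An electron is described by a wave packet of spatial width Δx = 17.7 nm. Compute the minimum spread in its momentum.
2.979 × 10^-27 kg·m/s

For a wave packet, the spatial width Δx and momentum spread Δp are related by the uncertainty principle:
ΔxΔp ≥ ℏ/2

The minimum momentum spread is:
Δp_min = ℏ/(2Δx)
Δp_min = (1.055e-34 J·s) / (2 × 1.770e-08 m)
Δp_min = 2.979e-27 kg·m/s

A wave packet cannot have both a well-defined position and well-defined momentum.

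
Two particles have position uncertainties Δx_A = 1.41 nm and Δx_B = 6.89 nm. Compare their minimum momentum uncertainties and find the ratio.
Particle A has the larger minimum momentum uncertainty, by a factor of 4.89.

For each particle, the minimum momentum uncertainty is Δp_min = ℏ/(2Δx):

Particle A: Δp_A = ℏ/(2×1.410e-09 m) = 3.740e-26 kg·m/s
Particle B: Δp_B = ℏ/(2×6.890e-09 m) = 7.653e-27 kg·m/s

Ratio: Δp_A/Δp_B = 4.89

Since Δp_min ∝ 1/Δx, the particle with smaller position uncertainty (A) has larger momentum uncertainty.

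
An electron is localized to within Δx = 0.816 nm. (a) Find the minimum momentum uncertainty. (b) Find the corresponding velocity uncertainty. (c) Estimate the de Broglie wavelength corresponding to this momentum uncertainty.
(a) Δp_min = 6.462 × 10^-26 kg·m/s
(b) Δv_min = 70.936 km/s
(c) λ_dB = 10.254 nm

Step-by-step:

(a) From the uncertainty principle:
Δp_min = ℏ/(2Δx) = (1.055e-34 J·s)/(2 × 8.160e-10 m) = 6.462e-26 kg·m/s

(b) The velocity uncertainty:
Δv = Δp/m = (6.462e-26 kg·m/s)/(9.109e-31 kg) = 7.094e+04 m/s = 70.936 km/s

(c) The de Broglie wavelength for this momentum:
λ = h/p = (6.626e-34 J·s)/(6.462e-26 kg·m/s) = 1.025e-08 m = 10.254 nm

Note: The de Broglie wavelength is comparable to the localization size, as expected from wave-particle duality.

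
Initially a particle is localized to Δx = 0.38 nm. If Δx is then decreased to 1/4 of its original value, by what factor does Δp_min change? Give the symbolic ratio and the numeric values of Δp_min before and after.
Original Δp_min = 1.388 × 10^-25 kg·m/s; new Δp'_min = 5.550 × 10^-25 kg·m/s; ratio Δp'_min/Δp_min = 4.

From the uncertainty principle ΔxΔp ≥ ℏ/2, the minimum momentum uncertainty is Δp_min = ℏ/(2Δx).

Original (Δx = 0.38 nm = 3.800e-10 m):
Δp_min = (1.055e-34 J·s)/(2 × 3.800e-10 m) = 1.388e-25 kg·m/s

When Δx → (1/4)Δx:
Δp'_min = ℏ/(2 × (1/4)Δx) = 4 × ℏ/(2Δx) = 4 × Δp_min
Δp'_min = 4 × 1.388e-25 kg·m/s = 5.550e-25 kg·m/s

Since Δp_min ∝ 1/Δx, when Δx is decreased to 1/4 of its original value, Δp_min increases to 4 times its original value.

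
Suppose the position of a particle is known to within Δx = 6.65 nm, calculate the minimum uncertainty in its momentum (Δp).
7.929 × 10^-27 kg·m/s

Using the Heisenberg uncertainty principle:
ΔxΔp ≥ ℏ/2

The minimum uncertainty in momentum is:
Δp_min = ℏ/(2Δx)
Δp_min = (1.055e-34 J·s) / (2 × 6.650e-09 m)
Δp_min = 7.929e-27 kg·m/s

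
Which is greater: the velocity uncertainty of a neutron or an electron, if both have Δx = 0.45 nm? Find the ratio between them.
The electron has the larger minimum velocity uncertainty, by a ratio of 1838.7.

For both particles, Δp_min = ℏ/(2Δx) = 1.172e-25 kg·m/s (same for both).

The velocity uncertainty is Δv = Δp/m:
- neutron: Δv = 1.172e-25 / 1.675e-27 = 6.996e+01 m/s = 69.958 m/s
- electron: Δv = 1.172e-25 / 9.109e-31 = 1.286e+05 m/s = 128.631 km/s

Ratio: 1.286e+05 / 6.996e+01 = 1838.7

The lighter particle has larger velocity uncertainty because Δv ∝ 1/m.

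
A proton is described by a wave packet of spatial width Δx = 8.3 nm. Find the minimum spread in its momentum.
6.353 × 10^-27 kg·m/s

For a wave packet, the spatial width Δx and momentum spread Δp are related by the uncertainty principle:
ΔxΔp ≥ ℏ/2

The minimum momentum spread is:
Δp_min = ℏ/(2Δx)
Δp_min = (1.055e-34 J·s) / (2 × 8.300e-09 m)
Δp_min = 6.353e-27 kg·m/s

A wave packet cannot have both a well-defined position and well-defined momentum.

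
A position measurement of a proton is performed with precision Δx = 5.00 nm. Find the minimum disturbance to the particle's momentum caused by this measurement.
1.055 × 10^-26 kg·m/s

The uncertainty principle implies that measuring position disturbs momentum:
ΔxΔp ≥ ℏ/2

When we measure position with precision Δx, we necessarily introduce a momentum uncertainty:
Δp ≥ ℏ/(2Δx)
Δp_min = (1.055e-34 J·s) / (2 × 5.000e-09 m)
Δp_min = 1.055e-26 kg·m/s

The more precisely we measure position, the greater the momentum disturbance.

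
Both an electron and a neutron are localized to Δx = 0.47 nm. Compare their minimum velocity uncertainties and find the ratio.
The electron has the larger minimum velocity uncertainty, by a ratio of 1838.7.

For both particles, Δp_min = ℏ/(2Δx) = 1.122e-25 kg·m/s (same for both).

The velocity uncertainty is Δv = Δp/m:
- electron: Δv = 1.122e-25 / 9.109e-31 = 1.232e+05 m/s = 123.157 km/s
- neutron: Δv = 1.122e-25 / 1.675e-27 = 6.698e+01 m/s = 66.981 m/s

Ratio: 1.232e+05 / 6.698e+01 = 1838.7

The lighter particle has larger velocity uncertainty because Δv ∝ 1/m.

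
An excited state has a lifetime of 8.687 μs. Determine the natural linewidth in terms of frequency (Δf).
9.161 kHz

Using the energy-time uncertainty principle and E = hf:
ΔEΔt ≥ ℏ/2
hΔf·Δt ≥ ℏ/2

The minimum frequency uncertainty is:
Δf = ℏ/(2hτ) = 1/(4πτ)
Δf = 1/(4π × 8.687e-06 s)
Δf = 9.161e+03 Hz = 9.161 kHz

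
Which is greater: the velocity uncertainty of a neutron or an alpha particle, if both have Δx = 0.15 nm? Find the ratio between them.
The neutron has the larger minimum velocity uncertainty, by a ratio of 4.0.

For both particles, Δp_min = ℏ/(2Δx) = 3.515e-25 kg·m/s (same for both).

The velocity uncertainty is Δv = Δp/m:
- neutron: Δv = 3.515e-25 / 1.675e-27 = 2.099e+02 m/s = 209.874 m/s
- alpha particle: Δv = 3.515e-25 / 6.645e-27 = 5.290e+01 m/s = 52.903 m/s

Ratio: 2.099e+02 / 5.290e+01 = 4.0

The lighter particle has larger velocity uncertainty because Δv ∝ 1/m.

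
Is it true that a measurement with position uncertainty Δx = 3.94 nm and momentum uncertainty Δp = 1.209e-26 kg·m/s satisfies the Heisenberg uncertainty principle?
No, it violates the uncertainty principle (impossible measurement).

Calculate the product ΔxΔp:
ΔxΔp = (3.940e-09 m) × (1.209e-26 kg·m/s)
ΔxΔp = 4.763e-35 J·s

Compare to the minimum allowed value ℏ/2:
ℏ/2 = 5.273e-35 J·s

Since ΔxΔp = 4.763e-35 J·s < 5.273e-35 J·s = ℏ/2,
the measurement violates the uncertainty principle.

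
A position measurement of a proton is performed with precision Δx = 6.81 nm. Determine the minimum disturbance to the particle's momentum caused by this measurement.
7.743 × 10^-27 kg·m/s

The uncertainty principle implies that measuring position disturbs momentum:
ΔxΔp ≥ ℏ/2

When we measure position with precision Δx, we necessarily introduce a momentum uncertainty:
Δp ≥ ℏ/(2Δx)
Δp_min = (1.055e-34 J·s) / (2 × 6.810e-09 m)
Δp_min = 7.743e-27 kg·m/s

The more precisely we measure position, the greater the momentum disturbance.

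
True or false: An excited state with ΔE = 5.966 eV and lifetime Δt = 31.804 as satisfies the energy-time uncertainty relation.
No, it violates the uncertainty relation.

Calculate the product ΔEΔt:
ΔE = 5.966 eV = 9.559e-19 J
ΔEΔt = (9.559e-19 J) × (3.180e-17 s)
ΔEΔt = 3.040e-35 J·s

Compare to the minimum allowed value ℏ/2:
ℏ/2 = 5.273e-35 J·s

Since ΔEΔt = 3.040e-35 J·s < 5.273e-35 J·s = ℏ/2,
this violates the uncertainty relation.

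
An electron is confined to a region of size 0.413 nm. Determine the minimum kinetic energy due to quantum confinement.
55.842 meV

Using the uncertainty principle:

1. Position uncertainty: Δx ≈ 4.130e-10 m
2. Minimum momentum uncertainty: Δp = ℏ/(2Δx) = 1.277e-25 kg·m/s
3. Minimum kinetic energy:
   KE = (Δp)²/(2m) = (1.277e-25)²/(2 × 9.109e-31 kg)
   KE = 8.947e-21 J = 55.842 meV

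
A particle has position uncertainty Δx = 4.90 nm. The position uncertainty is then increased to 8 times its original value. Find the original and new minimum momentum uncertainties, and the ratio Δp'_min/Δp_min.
Original Δp_min = 1.076 × 10^-26 kg·m/s; new Δp'_min = 1.345 × 10^-27 kg·m/s; ratio Δp'_min/Δp_min = 1/8.

From the uncertainty principle ΔxΔp ≥ ℏ/2, the minimum momentum uncertainty is Δp_min = ℏ/(2Δx).

Original (Δx = 4.90 nm = 4.900e-09 m):
Δp_min = (1.055e-34 J·s)/(2 × 4.900e-09 m) = 1.076e-26 kg·m/s

When Δx → 8Δx:
Δp'_min = ℏ/(2 × 8Δx) = (1/8) × ℏ/(2Δx) = (1/8) × Δp_min
Δp'_min = 1/8 × 1.076e-26 kg·m/s = 1.345e-27 kg·m/s

Since Δp_min ∝ 1/Δx, when Δx is increased to 8 times its original value, Δp_min decreases to 1/8 of its original value.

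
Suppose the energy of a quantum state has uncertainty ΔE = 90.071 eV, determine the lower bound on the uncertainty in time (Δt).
3.654 as

Using the energy-time uncertainty principle:
ΔEΔt ≥ ℏ/2

The minimum uncertainty in time is:
Δt_min = ℏ/(2ΔE)
Δt_min = (1.055e-34 J·s) / (2 × 1.443e-17 J)
Δt_min = 3.654e-18 s = 3.654 as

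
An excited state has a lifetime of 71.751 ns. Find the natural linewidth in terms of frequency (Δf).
1.109 MHz

Using the energy-time uncertainty principle and E = hf:
ΔEΔt ≥ ℏ/2
hΔf·Δt ≥ ℏ/2

The minimum frequency uncertainty is:
Δf = ℏ/(2hτ) = 1/(4πτ)
Δf = 1/(4π × 7.175e-08 s)
Δf = 1.109e+06 Hz = 1.109 MHz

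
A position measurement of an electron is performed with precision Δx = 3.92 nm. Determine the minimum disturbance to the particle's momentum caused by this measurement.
1.345 × 10^-26 kg·m/s

The uncertainty principle implies that measuring position disturbs momentum:
ΔxΔp ≥ ℏ/2

When we measure position with precision Δx, we necessarily introduce a momentum uncertainty:
Δp ≥ ℏ/(2Δx)
Δp_min = (1.055e-34 J·s) / (2 × 3.920e-09 m)
Δp_min = 1.345e-26 kg·m/s

The more precisely we measure position, the greater the momentum disturbance.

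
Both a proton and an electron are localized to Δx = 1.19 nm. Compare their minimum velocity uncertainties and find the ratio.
The electron has the larger minimum velocity uncertainty, by a ratio of 1836.2.

For both particles, Δp_min = ℏ/(2Δx) = 4.431e-26 kg·m/s (same for both).

The velocity uncertainty is Δv = Δp/m:
- proton: Δv = 4.431e-26 / 1.673e-27 = 2.649e+01 m/s = 26.491 m/s
- electron: Δv = 4.431e-26 / 9.109e-31 = 4.864e+04 m/s = 48.642 km/s

Ratio: 4.864e+04 / 2.649e+01 = 1836.2

The lighter particle has larger velocity uncertainty because Δv ∝ 1/m.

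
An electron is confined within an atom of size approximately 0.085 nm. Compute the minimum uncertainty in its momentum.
6.203 × 10^-25 kg·m/s

Using the Heisenberg uncertainty principle:
ΔxΔp ≥ ℏ/2

With Δx ≈ L = 8.500e-11 m (the confinement size):
Δp_min = ℏ/(2Δx)
Δp_min = (1.055e-34 J·s) / (2 × 8.500e-11 m)
Δp_min = 6.203e-25 kg·m/s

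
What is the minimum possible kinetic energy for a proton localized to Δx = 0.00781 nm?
85.046 meV

Localizing a particle requires giving it sufficient momentum uncertainty:

1. From uncertainty principle: Δp ≥ ℏ/(2Δx)
   Δp_min = (1.055e-34 J·s) / (2 × 7.810e-12 m)
   Δp_min = 6.751e-24 kg·m/s

2. This momentum uncertainty corresponds to kinetic energy:
   KE ≈ (Δp)²/(2m) = (6.751e-24)²/(2 × 1.673e-27 kg)
   KE = 1.363e-20 J = 85.046 meV

Tighter localization requires more energy.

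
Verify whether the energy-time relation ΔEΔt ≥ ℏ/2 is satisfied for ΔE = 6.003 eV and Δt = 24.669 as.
No, it violates the uncertainty relation.

Calculate the product ΔEΔt:
ΔE = 6.003 eV = 9.618e-19 J
ΔEΔt = (9.618e-19 J) × (2.467e-17 s)
ΔEΔt = 2.373e-35 J·s

Compare to the minimum allowed value ℏ/2:
ℏ/2 = 5.273e-35 J·s

Since ΔEΔt = 2.373e-35 J·s < 5.273e-35 J·s = ℏ/2,
this violates the uncertainty relation.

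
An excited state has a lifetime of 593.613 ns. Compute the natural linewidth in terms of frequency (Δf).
134.056 kHz

Using the energy-time uncertainty principle and E = hf:
ΔEΔt ≥ ℏ/2
hΔf·Δt ≥ ℏ/2

The minimum frequency uncertainty is:
Δf = ℏ/(2hτ) = 1/(4πτ)
Δf = 1/(4π × 5.936e-07 s)
Δf = 1.341e+05 Hz = 134.056 kHz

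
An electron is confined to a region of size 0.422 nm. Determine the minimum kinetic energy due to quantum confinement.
53.486 meV

Using the uncertainty principle:

1. Position uncertainty: Δx ≈ 4.220e-10 m
2. Minimum momentum uncertainty: Δp = ℏ/(2Δx) = 1.249e-25 kg·m/s
3. Minimum kinetic energy:
   KE = (Δp)²/(2m) = (1.249e-25)²/(2 × 9.109e-31 kg)
   KE = 8.569e-21 J = 53.486 meV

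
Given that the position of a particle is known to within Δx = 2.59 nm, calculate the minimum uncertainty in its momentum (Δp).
2.036 × 10^-26 kg·m/s

Using the Heisenberg uncertainty principle:
ΔxΔp ≥ ℏ/2

The minimum uncertainty in momentum is:
Δp_min = ℏ/(2Δx)
Δp_min = (1.055e-34 J·s) / (2 × 2.590e-09 m)
Δp_min = 2.036e-26 kg·m/s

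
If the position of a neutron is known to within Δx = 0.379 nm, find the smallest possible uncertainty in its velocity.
83.064 m/s

Using the Heisenberg uncertainty principle and Δp = mΔv:
ΔxΔp ≥ ℏ/2
Δx(mΔv) ≥ ℏ/2

The minimum uncertainty in velocity is:
Δv_min = ℏ/(2mΔx)
Δv_min = (1.055e-34 J·s) / (2 × 1.675e-27 kg × 3.790e-10 m)
Δv_min = 8.306e+01 m/s = 83.064 m/s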